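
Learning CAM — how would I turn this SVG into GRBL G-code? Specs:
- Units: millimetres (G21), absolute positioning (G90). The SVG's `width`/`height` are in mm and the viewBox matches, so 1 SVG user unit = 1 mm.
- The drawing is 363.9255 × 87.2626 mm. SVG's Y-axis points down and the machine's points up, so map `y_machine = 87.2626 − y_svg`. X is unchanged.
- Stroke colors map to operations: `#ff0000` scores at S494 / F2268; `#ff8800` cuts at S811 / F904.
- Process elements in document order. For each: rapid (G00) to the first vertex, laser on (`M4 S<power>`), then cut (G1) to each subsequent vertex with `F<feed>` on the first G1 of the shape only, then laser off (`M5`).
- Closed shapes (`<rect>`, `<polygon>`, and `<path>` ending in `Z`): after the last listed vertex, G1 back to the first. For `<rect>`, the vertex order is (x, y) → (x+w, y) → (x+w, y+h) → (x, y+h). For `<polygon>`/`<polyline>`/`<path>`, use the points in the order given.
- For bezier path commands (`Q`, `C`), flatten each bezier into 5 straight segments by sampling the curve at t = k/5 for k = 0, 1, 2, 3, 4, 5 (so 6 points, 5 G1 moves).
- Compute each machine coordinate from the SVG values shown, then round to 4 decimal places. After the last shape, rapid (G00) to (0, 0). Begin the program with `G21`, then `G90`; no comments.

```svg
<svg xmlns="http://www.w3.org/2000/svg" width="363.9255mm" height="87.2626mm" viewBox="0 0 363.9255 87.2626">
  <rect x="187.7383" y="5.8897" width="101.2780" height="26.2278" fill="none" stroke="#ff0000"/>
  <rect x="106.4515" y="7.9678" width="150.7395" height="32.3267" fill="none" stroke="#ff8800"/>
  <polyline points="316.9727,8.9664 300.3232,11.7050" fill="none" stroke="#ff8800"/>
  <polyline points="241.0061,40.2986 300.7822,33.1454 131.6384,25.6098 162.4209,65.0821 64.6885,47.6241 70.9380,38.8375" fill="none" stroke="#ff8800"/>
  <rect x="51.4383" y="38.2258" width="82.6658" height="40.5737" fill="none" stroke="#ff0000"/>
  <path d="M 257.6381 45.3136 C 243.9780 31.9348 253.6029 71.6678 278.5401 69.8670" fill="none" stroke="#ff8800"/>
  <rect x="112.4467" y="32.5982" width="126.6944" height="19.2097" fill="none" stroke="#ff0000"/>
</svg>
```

G21
G90
G00 X187.7383 Y81.3729
M4 S494
G1 X289.0163 Y81.3729 F2268
G1 X289.0163 Y55.1451
G1 X187.7383 Y55.1451
G1 X187.7383 Y81.3729
M5
G00 X106.4515 Y79.2948
M4 S811
G1 X257.1910 Y79.2948 F904
G1 X257.1910 Y46.9681
G1 X106.4515 Y46.9681
G1 X106.4515 Y79.2948
M5
G00 X316.9727 Y78.2962
M4 S811
G1 X300.3232 Y75.5576 F904
M5
G00 X241.0061 Y46.9640
M4 S811
G1 X300.7822 Y54.1172 F904
G1 X131.6384 Y61.6528
G1 X162.4209 Y22.1805
G1 X64.6885 Y39.6385
G1 X70.9380 Y48.4251
M5
G00 X51.4383 Y49.0368
M4 S494
G1 X134.1041 Y49.0368 F2268
G1 X134.1041 Y8.4631
G1 X51.4383 Y8.4631
G1 X51.4383 Y49.0368
M5
G00 X257.6381 Y41.9490
M4 S811
G1 X252.1725 Y44.3600 F904
G1 X251.9125 Y38.5672
G1 X256.4756 Y29.1135
G1 X265.4790 Y20.5420
G1 X278.5401 Y17.3956
M5
G00 X112.4467 Y54.6644
M4 S494
G1 X239.1411 Y54.6644 F2268
G1 X239.1411 Y35.4547
G1 X112.4467 Y35.4547
G1 X112.4467 Y54.6644
M5
G00 X0.0000 Y0.0000

Since the viewBox matches the mm dimensions, user units are millimetres directly. The only transform is the Y-flip y_m = 87.2626 − y_svg.

Shape 1 is a rectangle drawn with `<rect>`. Its stroke #ff0000 means score at S494, F2268. After flipping Y the toolpath is (187.7383,81.3729) → (289.0163,81.3729) → (289.0163,55.1451) → (187.7383,55.1451) → (187.7383,81.3729), returning to the start.

Shape 2 is a rectangle drawn with `<rect>`. Its stroke #ff8800 means cut at S811, F904. After flipping Y the toolpath is (106.4515,79.2948) → (257.1910,79.2948) → (257.1910,46.9681) → (106.4515,46.9681) → (106.4515,79.2948), returning to the start.

Shape 3 is a line segment drawn with `<polyline>`. Its stroke #ff8800 means cut at S811, F904. After flipping Y the toolpath is (316.9727,78.2962) → (300.3232,75.5576).

Shape 4 is a open polyline drawn with `<polyline>`. Its stroke #ff8800 means cut at S811, F904. After flipping Y the toolpath is (241.0061,46.9640) → (300.7822,54.1172) → (131.6384,61.6528) → (162.4209,22.1805) → (64.6885,39.6385) → (70.9380,48.4251).

Shape 5 is a rectangle drawn with `<rect>`. Its stroke #ff0000 means score at S494, F2268. After flipping Y the toolpath is (51.4383,49.0368) → (134.1041,49.0368) → (134.1041,8.4631) → (51.4383,8.4631) → (51.4383,49.0368), returning to the start.

Shape 6 is a cubic bezier drawn with `<path>`. Its stroke #ff8800 means cut at S811, F904. After flipping Y the toolpath is (257.6381,41.9490) → (252.1725,44.3600) → (251.9125,38.5672) → (256.4756,29.1135) → (265.4790,20.5420) → (278.5401,17.3956).

Shape 7 is a rectangle drawn with `<rect>`. Its stroke #ff0000 means score at S494, F2268. After flipping Y the toolpath is (112.4467,54.6644) → (239.1411,54.6644) → (239.1411,35.4547) → (112.4467,35.4547) → (112.4467,54.6644), returning to the start.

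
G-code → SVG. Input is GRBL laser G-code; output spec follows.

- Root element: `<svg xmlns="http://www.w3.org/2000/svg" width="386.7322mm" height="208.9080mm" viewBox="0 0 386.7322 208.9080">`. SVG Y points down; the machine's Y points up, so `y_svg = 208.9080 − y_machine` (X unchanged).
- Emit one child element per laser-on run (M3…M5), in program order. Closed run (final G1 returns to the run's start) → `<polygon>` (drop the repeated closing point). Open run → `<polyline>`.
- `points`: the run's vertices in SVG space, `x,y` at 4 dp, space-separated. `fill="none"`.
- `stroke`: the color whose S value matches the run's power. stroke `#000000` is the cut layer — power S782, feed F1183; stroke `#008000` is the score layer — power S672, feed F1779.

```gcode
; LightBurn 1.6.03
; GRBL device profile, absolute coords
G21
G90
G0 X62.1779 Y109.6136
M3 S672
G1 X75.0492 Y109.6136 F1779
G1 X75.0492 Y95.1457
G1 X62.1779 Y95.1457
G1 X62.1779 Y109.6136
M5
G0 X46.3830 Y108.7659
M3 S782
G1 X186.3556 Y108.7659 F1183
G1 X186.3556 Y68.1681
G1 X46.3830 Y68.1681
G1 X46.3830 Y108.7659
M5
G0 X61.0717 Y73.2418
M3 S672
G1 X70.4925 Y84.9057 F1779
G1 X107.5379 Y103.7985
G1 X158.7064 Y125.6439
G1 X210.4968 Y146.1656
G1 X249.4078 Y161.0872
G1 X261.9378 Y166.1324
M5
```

Machine Y-up, SVG Y-down with viewBox height 208.9080, so y_svg = 208.9080 − y_machine; X carries over.

Run 1: power S672 maps to stroke `#008000` (score). The run returns to its start, so emit a `<polygon>` with points (Y-flipped): 62.1779,99.2944 75.0492,99.2944 75.0492,113.7623 62.1779,113.7623.

Run 2: S782 ⇒ cut layer `#000000`. The run returns to its start, so emit a `<polygon>` with points (Y-flipped): 46.3830,100.1421 186.3556,100.1421 186.3556,140.7399 46.3830,140.7399.

Run 3: power S672 maps to stroke `#008000` (score). The run is open, so emit a `<polyline>` with points (Y-flipped): 61.0717,135.6662 70.4925,124.0023 107.5379,105.1095 158.7064,83.2641 210.4968,62.7424 249.4078,47.8208 261.9378,42.7756.

<svg xmlns="http://www.w3.org/2000/svg" width="386.7322mm" height="208.9080mm" viewBox="0 0 386.7322 208.9080">
  <polygon points="62.1779,99.2944 75.0492,99.2944 75.0492,113.7623 62.1779,113.7623" fill="none" stroke="#008000"/>
  <polygon points="46.3830,100.1421 186.3556,100.1421 186.3556,140.7399 46.3830,140.7399" fill="none" stroke="#000000"/>
  <polyline points="61.0717,135.6662 70.4925,124.0023 107.5379,105.1095 158.7064,83.2641 210.4968,62.7424 249.4078,47.8208 261.9378,42.7756" fill="none" stroke="#008000"/>
</svg>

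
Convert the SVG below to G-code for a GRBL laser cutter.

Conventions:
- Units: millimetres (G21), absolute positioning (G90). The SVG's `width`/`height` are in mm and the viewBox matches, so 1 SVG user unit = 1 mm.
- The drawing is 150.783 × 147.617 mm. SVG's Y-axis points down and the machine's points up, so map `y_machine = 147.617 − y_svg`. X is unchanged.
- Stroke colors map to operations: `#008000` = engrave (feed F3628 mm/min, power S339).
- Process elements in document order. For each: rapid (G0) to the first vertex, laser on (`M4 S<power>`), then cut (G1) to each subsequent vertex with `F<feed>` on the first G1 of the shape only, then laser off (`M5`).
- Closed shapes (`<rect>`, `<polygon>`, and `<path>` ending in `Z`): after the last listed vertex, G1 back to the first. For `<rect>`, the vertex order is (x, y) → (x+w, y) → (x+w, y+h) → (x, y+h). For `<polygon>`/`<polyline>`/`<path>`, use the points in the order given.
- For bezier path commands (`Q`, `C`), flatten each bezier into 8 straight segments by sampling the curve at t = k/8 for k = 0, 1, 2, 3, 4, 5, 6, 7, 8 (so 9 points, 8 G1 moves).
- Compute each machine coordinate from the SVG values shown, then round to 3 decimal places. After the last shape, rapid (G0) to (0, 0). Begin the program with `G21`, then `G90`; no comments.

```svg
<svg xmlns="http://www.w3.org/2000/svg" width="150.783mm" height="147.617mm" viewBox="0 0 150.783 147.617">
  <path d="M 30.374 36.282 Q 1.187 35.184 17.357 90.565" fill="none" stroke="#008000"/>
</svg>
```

viewBox `0 0 150.783 147.617` with mm width/height → 1 unit = 1 mm. Flip: y_m = 147.617 − y_svg.

**Shape 1** — `<path>` quadratic bezier, stroke `#008000` → engrave (S339, F3628). Control points (SVG): P0=(30.374,36.282), P1=(1.187,35.184), P2=(17.357,90.565); sampled at t=k/8. Machine vertices: (30.374,111.335) → (23.786,110.727) → (18.615,108.354) → (14.862,104.216) → (12.526,98.313) → (11.608,90.645) → (12.107,81.213) → (14.023,70.015) → (17.357,57.052). Open path.

G21
G90
G0 X30.374 Y111.335
M4 S339
G1 X23.786 Y110.727 F3628
G1 X18.615 Y108.354
G1 X14.862 Y104.216
G1 X12.526 Y98.313
G1 X11.608 Y90.645
G1 X12.107 Y81.213
G1 X14.023 Y70.015
G1 X17.357 Y57.052
M5
G0 X0.000 Y0.000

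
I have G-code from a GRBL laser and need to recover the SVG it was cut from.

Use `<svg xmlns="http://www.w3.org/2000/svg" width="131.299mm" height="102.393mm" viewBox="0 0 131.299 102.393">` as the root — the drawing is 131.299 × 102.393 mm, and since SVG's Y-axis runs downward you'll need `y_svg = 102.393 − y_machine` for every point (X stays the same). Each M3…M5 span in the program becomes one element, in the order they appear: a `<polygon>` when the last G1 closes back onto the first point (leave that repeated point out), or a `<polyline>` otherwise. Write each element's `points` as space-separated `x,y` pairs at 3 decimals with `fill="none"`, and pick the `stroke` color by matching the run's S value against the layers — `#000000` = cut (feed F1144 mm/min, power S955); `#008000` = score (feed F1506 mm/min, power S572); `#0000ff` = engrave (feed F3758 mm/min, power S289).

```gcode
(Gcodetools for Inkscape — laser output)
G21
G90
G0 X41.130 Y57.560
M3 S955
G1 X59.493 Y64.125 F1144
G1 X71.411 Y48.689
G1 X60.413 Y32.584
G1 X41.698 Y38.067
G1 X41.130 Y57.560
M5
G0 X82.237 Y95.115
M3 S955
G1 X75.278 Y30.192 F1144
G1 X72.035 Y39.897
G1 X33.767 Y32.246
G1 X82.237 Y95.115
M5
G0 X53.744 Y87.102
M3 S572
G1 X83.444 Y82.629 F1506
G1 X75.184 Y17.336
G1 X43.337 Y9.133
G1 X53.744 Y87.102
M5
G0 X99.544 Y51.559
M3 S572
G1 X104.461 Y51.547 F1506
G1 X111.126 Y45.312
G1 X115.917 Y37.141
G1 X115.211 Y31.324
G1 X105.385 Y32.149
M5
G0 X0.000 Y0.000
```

y_svg = 102.393 − y_m.

[1] S955→`#000000` (cut); closed run; points: 41.130,44.833 59.493,38.268 71.411,53.704 60.413,69.809 41.698,64.326

[2] S955→`#000000` (cut); closed run; points: 82.237,7.278 75.278,72.201 72.035,62.496 33.767,70.147

[3] S572→`#008000` (score); closed run; points: 53.744,15.291 83.444,19.764 75.184,85.057 43.337,93.260

[4] S572→`#008000` (score); open run; points: 99.544,50.834 104.461,50.846 111.126,57.081 115.917,65.252 115.211,71.069 105.385,70.244

<svg xmlns="http://www.w3.org/2000/svg" width="131.299mm" height="102.393mm" viewBox="0 0 131.299 102.393">
  <polygon points="41.130,44.833 59.493,38.268 71.411,53.704 60.413,69.809 41.698,64.326" fill="none" stroke="#000000"/>
  <polygon points="82.237,7.278 75.278,72.201 72.035,62.496 33.767,70.147" fill="none" stroke="#000000"/>
  <polygon points="53.744,15.291 83.444,19.764 75.184,85.057 43.337,93.260" fill="none" stroke="#008000"/>
  <polyline points="99.544,50.834 104.461,50.846 111.126,57.081 115.917,65.252 115.211,71.069 105.385,70.244" fill="none" stroke="#008000"/>
</svg>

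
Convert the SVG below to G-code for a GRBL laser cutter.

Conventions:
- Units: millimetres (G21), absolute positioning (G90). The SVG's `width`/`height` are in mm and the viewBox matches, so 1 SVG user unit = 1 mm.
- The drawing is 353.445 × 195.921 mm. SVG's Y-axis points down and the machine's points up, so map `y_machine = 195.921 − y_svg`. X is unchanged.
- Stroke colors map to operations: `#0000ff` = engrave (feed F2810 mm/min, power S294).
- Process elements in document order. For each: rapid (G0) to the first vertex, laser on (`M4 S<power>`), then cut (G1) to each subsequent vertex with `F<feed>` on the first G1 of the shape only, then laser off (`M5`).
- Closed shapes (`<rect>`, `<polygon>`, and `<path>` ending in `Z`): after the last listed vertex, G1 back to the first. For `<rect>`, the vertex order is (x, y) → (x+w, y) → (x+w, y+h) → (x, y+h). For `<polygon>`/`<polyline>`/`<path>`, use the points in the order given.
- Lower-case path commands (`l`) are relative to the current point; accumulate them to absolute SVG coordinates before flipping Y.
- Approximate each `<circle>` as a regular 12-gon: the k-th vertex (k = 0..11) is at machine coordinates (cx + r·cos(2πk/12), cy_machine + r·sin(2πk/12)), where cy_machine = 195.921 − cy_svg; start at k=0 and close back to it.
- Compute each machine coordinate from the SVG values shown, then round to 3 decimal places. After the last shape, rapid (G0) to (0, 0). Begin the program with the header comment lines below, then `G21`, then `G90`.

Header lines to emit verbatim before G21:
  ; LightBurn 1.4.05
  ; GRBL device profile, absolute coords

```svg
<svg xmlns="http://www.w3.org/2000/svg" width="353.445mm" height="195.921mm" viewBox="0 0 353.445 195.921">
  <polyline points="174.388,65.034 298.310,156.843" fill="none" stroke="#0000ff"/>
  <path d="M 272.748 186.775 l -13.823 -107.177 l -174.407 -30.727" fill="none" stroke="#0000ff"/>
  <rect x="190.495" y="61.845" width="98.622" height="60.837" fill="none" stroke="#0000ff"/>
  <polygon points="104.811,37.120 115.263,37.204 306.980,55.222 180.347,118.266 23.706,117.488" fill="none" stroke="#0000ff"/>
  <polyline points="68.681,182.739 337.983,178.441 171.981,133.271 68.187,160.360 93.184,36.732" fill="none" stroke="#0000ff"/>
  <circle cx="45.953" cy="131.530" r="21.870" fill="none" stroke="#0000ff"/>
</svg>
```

; LightBurn 1.4.05
; GRBL device profile, absolute coords
G21
G90
G0 X174.388 Y130.887
M4 S294
G1 X298.310 Y39.078 F2810
M5
G0 X272.748 Y9.146
M4 S294
G1 X258.925 Y116.323 F2810
G1 X84.518 Y147.050
M5
G0 X190.495 Y134.076
M4 S294
G1 X289.117 Y134.076 F2810
G1 X289.117 Y73.239
G1 X190.495 Y73.239
G1 X190.495 Y134.076
M5
G0 X104.811 Y158.801
M4 S294
G1 X115.263 Y158.717 F2810
G1 X306.980 Y140.699
G1 X180.347 Y77.655
G1 X23.706 Y78.433
G1 X104.811 Y158.801
M5
G0 X68.681 Y13.182
M4 S294
G1 X337.983 Y17.480 F2810
G1 X171.981 Y62.650
G1 X68.187 Y35.561
G1 X93.184 Y159.189
M5
G0 X67.823 Y64.391
M4 S294
G1 X64.893 Y75.326 F2810
G1 X56.888 Y83.331
G1 X45.953 Y86.261
G1 X35.018 Y83.331
G1 X27.013 Y75.326
G1 X24.083 Y64.391
G1 X27.013 Y53.456
G1 X35.018 Y45.451
G1 X45.953 Y42.521
G1 X56.888 Y45.451
G1 X64.893 Y53.456
G1 X67.823 Y64.391
M5
G0 X0.000 Y0.000

viewBox `0 0 353.445 195.921` with mm width/height → 1 unit = 1 mm. Flip: y_m = 195.921 − y_svg.

**Shape 1** — `<polyline>` line segment, stroke `#0000ff` → engrave (S294, F2810). Machine vertices: (174.388,130.887) → (298.310,39.078). Open path.

**Shape 2** — `<path>` open polyline, stroke `#0000ff` → engrave (S294, F2810). Machine vertices: (272.748,9.146) → (258.925,116.323) → (84.518,147.050). Open path.

**Shape 3** — `<rect>` rectangle, stroke `#0000ff` → engrave (S294, F2810). Machine vertices: (190.495,134.076) → (289.117,134.076) → (289.117,73.239) → (190.495,73.239) → (190.495,134.076). Closed: final G1 returns to the first vertex.

**Shape 4** — `<polygon>` closed polygon, stroke `#0000ff` → engrave (S294, F2810). Machine vertices: (104.811,158.801) → (115.263,158.717) → (306.980,140.699) → (180.347,77.655) → (23.706,78.433) → (104.811,158.801). Closed: final G1 returns to the first vertex.

**Shape 5** — `<polyline>` open polyline, stroke `#0000ff` → engrave (S294, F2810). Machine vertices: (68.681,13.182) → (337.983,17.480) → (171.981,62.650) → (68.187,35.561) → (93.184,159.189). Open path.

**Shape 6** — `<circle>` circle, stroke `#0000ff` → engrave (S294, F2810). Machine vertices: (67.823,64.391) → (64.893,75.326) → (56.888,83.331) → (45.953,86.261) → (35.018,83.331) → (27.013,75.326) → (24.083,64.391) → (27.013,53.456) → (35.018,45.451) → (45.953,42.521) → (56.888,45.451) → (64.893,53.456) → (67.823,64.391). Closed: final G1 returns to the first vertex.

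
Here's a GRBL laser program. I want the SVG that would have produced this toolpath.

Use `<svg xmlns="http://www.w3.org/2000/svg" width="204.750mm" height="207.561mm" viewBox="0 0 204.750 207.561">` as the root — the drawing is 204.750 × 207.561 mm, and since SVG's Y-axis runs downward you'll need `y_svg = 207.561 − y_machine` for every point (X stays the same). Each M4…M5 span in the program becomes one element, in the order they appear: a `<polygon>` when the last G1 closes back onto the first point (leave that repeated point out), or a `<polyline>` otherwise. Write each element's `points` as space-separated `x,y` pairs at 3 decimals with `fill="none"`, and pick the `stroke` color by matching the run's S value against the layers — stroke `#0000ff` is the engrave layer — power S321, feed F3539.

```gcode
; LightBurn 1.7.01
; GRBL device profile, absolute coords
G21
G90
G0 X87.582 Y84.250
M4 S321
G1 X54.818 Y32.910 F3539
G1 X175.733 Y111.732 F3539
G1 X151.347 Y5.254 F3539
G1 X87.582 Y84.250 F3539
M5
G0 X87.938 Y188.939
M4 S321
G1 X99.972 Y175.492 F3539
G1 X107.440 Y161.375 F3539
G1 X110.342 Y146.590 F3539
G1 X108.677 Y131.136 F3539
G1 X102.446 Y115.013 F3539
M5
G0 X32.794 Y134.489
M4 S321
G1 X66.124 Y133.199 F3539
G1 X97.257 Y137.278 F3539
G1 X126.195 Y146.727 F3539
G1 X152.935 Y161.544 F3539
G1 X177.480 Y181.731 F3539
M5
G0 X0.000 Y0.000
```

<svg xmlns="http://www.w3.org/2000/svg" width="204.750mm" height="207.561mm" viewBox="0 0 204.750 207.561">
  <polygon points="87.582,123.311 54.818,174.651 175.733,95.829 151.347,202.307" fill="none" stroke="#0000ff"/>
  <polyline points="87.938,18.622 99.972,32.069 107.440,46.186 110.342,60.971 108.677,76.425 102.446,92.548" fill="none" stroke="#0000ff"/>
  <polyline points="32.794,73.072 66.124,74.362 97.257,70.283 126.195,60.834 152.935,46.017 177.480,25.830" fill="none" stroke="#0000ff"/>
</svg>

y_svg = 207.561 − y_m. Every run uses S321, so all elements get stroke `#0000ff` (engrave).

[1] closed run; points: 87.582,123.311 54.818,174.651 175.733,95.829 151.347,202.307

[2] open run; points: 87.938,18.622 99.972,32.069 107.440,46.186 110.342,60.971 108.677,76.425 102.446,92.548

[3] open run; points: 32.794,73.072 66.124,74.362 97.257,70.283 126.195,60.834 152.935,46.017 177.480,25.830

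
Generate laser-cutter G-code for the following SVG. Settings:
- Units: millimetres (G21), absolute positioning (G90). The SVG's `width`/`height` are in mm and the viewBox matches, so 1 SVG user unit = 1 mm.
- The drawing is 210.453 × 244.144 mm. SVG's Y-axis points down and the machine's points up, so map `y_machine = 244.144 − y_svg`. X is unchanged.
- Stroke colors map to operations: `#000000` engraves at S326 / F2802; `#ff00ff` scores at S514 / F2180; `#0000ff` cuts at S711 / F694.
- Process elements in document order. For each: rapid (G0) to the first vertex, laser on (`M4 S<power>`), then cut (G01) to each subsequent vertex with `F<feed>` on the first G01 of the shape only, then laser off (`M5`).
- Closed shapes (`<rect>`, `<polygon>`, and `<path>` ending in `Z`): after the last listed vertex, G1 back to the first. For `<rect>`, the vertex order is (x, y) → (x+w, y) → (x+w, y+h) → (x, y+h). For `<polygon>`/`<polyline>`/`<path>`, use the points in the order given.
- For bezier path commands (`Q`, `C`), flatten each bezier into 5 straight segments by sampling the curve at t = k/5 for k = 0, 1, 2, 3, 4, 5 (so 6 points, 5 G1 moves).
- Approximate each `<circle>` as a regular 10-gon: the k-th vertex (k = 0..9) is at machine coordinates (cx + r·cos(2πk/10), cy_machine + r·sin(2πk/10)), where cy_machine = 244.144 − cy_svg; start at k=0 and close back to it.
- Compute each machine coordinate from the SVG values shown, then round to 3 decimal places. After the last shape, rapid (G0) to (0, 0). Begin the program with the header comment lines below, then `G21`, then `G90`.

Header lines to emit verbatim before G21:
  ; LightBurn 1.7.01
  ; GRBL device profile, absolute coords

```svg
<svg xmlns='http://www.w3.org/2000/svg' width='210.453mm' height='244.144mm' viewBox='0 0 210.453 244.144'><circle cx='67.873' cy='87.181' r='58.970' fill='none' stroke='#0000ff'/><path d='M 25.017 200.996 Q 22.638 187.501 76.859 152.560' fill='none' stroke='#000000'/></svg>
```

Since the viewBox matches the mm dimensions, user units are millimetres directly. The only transform is the Y-flip y_m = 244.144 − y_svg.

Shape 1 is a circle drawn with `<circle>`. Its stroke #0000ff means cut at S711, F694. After flipping Y the toolpath is (126.843,156.963) → (115.581,191.625) → (86.096,213.047) → (49.650,213.047) → (20.165,191.625) → (8.903,156.963) → (20.165,122.301) → (49.650,100.879) → (86.096,100.879) → (115.581,122.301) → (126.843,156.963), returning to the start.

Shape 2 is a quadratic bezier drawn with `<path>`. Its stroke #000000 means engrave at S326, F2802. After flipping Y the toolpath is (25.017,43.148) → (26.329,49.404) → (32.170,57.375) → (42.538,67.063) → (57.435,78.465) → (76.859,91.584).

; LightBurn 1.7.01
; GRBL device profile, absolute coords
G21
G90
G0 X126.843 Y156.963
M4 S711
G01 X115.581 Y191.625 F694
G01 X86.096 Y213.047
G01 X49.650 Y213.047
G01 X20.165 Y191.625
G01 X8.903 Y156.963
G01 X20.165 Y122.301
G01 X49.650 Y100.879
G01 X86.096 Y100.879
G01 X115.581 Y122.301
G01 X126.843 Y156.963
M5
G0 X25.017 Y43.148
M4 S326
G01 X26.329 Y49.404 F2802
G01 X32.170 Y57.375
G01 X42.538 Y67.063
G01 X57.435 Y78.465
G01 X76.859 Y91.584
M5
G0 X0.000 Y0.000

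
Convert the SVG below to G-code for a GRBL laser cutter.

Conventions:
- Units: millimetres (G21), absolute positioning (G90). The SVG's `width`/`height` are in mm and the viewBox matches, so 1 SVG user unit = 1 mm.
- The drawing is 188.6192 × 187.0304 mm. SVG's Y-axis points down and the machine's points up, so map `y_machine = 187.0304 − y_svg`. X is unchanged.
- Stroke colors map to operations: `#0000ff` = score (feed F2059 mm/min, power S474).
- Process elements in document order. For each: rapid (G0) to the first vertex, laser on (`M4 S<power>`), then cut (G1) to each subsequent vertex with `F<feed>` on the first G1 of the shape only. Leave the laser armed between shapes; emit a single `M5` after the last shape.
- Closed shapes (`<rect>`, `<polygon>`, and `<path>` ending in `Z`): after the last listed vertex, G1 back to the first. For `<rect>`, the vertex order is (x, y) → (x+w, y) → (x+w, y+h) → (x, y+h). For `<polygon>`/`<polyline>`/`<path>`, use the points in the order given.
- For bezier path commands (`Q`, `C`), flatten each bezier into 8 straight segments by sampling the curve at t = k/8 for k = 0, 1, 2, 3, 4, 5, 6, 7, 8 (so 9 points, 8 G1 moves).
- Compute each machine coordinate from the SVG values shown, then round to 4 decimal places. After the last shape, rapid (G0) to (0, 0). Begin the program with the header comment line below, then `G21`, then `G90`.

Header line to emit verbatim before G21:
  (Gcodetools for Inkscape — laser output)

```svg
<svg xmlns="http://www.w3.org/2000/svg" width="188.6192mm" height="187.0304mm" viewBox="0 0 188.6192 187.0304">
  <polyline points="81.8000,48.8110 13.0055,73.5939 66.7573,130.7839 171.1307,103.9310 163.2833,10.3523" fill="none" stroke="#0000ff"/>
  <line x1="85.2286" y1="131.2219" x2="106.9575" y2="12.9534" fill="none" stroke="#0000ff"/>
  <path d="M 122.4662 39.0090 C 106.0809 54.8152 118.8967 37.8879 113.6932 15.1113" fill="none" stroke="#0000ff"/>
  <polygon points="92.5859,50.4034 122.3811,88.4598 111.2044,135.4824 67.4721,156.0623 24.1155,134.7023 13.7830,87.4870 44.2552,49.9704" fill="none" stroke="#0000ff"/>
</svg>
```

viewBox `0 0 188.6192 187.0304` with mm width/height → 1 unit = 1 mm. Flip: y_m = 187.0304 − y_svg.

**Shape 1** — `<polyline>` open polyline, stroke `#0000ff` → score (S474, F2059). Machine vertices: (81.8000,138.2194) → (13.0055,113.4365) → (66.7573,56.2465) → (171.1307,83.0994) → (163.2833,176.6781). Open path.

**Shape 2** — `<line>` line segment, stroke `#0000ff` → score (S474, F2059). Machine vertices: (85.2286,55.8085) → (106.9575,174.0770). Open path.

**Shape 3** — `<path>` cubic bezier, stroke `#0000ff` → score (S474, F2059). Control points (SVG): P0=(122.4662,39.0090), P1=(106.0809,54.8152), P2=(118.8967,37.8879), P3=(113.6932,15.1113); sampled at t=k/8. Machine vertices: (122.4662,148.0214) → (117.5983,143.5759) → (114.9146,141.8842) → (113.8618,142.6311) → (113.8865,145.5017) → (114.4354,150.1808) → (114.9550,156.3535) → (114.8921,163.7046) → (113.6932,171.9191). Open path.

**Shape 4** — `<polygon>` regular polygon, stroke `#0000ff` → score (S474, F2059). Machine vertices: (92.5859,136.6270) → (122.3811,98.5706) → (111.2044,51.5480) → (67.4721,30.9681) → (24.1155,52.3281) → (13.7830,99.5434) → (44.2552,137.0600) → (92.5859,136.6270). Closed: final G1 returns to the first vertex.

(Gcodetools for Inkscape — laser output)
G21
G90
G0 X81.8000 Y138.2194
M4 S474
G1 X13.0055 Y113.4365 F2059
G1 X66.7573 Y56.2465
G1 X171.1307 Y83.0994
G1 X163.2833 Y176.6781
G0 X85.2286 Y55.8085
M4 S474
G1 X106.9575 Y174.0770 F2059
G0 X122.4662 Y148.0214
M4 S474
G1 X117.5983 Y143.5759 F2059
G1 X114.9146 Y141.8842
G1 X113.8618 Y142.6311
G1 X113.8865 Y145.5017
G1 X114.4354 Y150.1808
G1 X114.9550 Y156.3535
G1 X114.8921 Y163.7046
G1 X113.6932 Y171.9191
G0 X92.5859 Y136.6270
M4 S474
G1 X122.3811 Y98.5706 F2059
G1 X111.2044 Y51.5480
G1 X67.4721 Y30.9681
G1 X24.1155 Y52.3281
G1 X13.7830 Y99.5434
G1 X44.2552 Y137.0600
G1 X92.5859 Y136.6270
M5
G0 X0.0000 Y0.0000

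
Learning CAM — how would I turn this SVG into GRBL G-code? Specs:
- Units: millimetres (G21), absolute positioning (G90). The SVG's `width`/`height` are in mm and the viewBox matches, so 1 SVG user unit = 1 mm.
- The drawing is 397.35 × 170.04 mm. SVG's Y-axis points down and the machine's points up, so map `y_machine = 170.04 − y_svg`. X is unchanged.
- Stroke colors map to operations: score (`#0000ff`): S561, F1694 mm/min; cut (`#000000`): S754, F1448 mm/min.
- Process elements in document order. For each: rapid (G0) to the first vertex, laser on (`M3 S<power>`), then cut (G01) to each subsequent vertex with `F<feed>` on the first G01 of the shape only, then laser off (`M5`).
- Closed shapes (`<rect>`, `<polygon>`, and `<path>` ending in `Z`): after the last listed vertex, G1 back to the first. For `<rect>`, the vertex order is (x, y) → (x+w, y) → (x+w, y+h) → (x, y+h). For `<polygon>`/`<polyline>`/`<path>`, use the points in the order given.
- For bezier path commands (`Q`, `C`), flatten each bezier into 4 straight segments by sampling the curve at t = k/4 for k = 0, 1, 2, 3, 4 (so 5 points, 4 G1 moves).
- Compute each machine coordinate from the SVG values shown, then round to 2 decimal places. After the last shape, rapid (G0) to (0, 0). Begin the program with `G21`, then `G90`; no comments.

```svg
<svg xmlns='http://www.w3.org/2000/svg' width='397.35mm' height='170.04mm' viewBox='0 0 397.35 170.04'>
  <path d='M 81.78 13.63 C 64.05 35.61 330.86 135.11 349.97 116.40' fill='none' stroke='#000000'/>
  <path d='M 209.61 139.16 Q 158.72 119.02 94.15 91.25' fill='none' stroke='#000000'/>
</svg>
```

1 u = 1 mm; y_m = 170.04 − y.

[1] `<path>` cubic bezier, #000000→cut S754 F1448: (81.78,156.41) → (113.52,128.45) → (202.06,89.77) → (297.51,58.71) → (349.97,53.64)

[2] `<path>` quadratic bezier, #000000→cut S754 F1448: (209.61,30.88) → (183.31,41.43) → (155.30,52.93) → (125.58,65.38) → (94.15,78.79)

G21
G90
G0 X81.78 Y156.41
M3 S754
G01 X113.52 Y128.45 F1448
G01 X202.06 Y89.77
G01 X297.51 Y58.71
G01 X349.97 Y53.64
M5
G0 X209.61 Y30.88
M3 S754
G01 X183.31 Y41.43 F1448
G01 X155.30 Y52.93
G01 X125.58 Y65.38
G01 X94.15 Y78.79
M5
G0 X0.00 Y0.00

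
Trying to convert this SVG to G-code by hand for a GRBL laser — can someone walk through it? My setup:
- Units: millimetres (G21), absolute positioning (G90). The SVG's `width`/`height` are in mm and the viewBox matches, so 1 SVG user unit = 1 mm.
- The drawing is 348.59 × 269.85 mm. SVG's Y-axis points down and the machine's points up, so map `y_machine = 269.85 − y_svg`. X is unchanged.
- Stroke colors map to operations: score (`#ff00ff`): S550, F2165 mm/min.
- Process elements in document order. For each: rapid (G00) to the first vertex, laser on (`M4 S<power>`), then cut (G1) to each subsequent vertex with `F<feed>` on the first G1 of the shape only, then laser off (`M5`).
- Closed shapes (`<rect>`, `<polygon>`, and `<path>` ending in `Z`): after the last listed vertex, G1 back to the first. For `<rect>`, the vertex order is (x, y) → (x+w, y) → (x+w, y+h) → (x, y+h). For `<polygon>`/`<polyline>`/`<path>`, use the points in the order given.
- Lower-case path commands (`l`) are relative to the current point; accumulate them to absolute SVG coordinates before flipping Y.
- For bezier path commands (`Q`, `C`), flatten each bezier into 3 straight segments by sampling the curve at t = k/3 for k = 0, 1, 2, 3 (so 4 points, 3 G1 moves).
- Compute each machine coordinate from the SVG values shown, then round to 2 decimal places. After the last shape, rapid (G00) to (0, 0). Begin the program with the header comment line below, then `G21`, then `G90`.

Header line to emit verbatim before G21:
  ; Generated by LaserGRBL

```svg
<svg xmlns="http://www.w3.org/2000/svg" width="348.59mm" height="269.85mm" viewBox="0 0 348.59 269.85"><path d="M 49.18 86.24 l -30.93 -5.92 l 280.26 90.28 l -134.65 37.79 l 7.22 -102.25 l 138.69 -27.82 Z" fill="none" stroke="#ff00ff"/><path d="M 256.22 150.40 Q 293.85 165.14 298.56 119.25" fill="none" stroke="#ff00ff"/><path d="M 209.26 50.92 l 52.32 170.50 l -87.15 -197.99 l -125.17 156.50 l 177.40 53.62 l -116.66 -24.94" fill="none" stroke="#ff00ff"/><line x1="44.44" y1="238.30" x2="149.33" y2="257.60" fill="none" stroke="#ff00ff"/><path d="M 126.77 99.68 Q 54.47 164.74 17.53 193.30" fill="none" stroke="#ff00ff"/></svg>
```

1 u = 1 mm; y_m = 269.85 − y.

[1] `<path>` closed polygon, #ff00ff→score S550 F2165: (49.18,183.61) → (18.25,189.53) → (298.51,99.25) → (163.86,61.46) → (171.08,163.71) → (309.77,191.53) → (49.18,183.61) (closed)

[2] `<path>` quadratic bezier, #ff00ff→score S550 F2165: (256.22,119.45) → (277.65,116.36) → (291.76,126.74) → (298.56,150.60)

[3] `<path>` open polyline, #ff00ff→score S550 F2165: (209.26,218.93) → (261.58,48.43) → (174.43,246.42) → (49.26,89.92) → (226.66,36.30) → (110.00,61.24)

[4] `<line>` line segment, #ff00ff→score S550 F2165: (44.44,31.55) → (149.33,12.25)

[5] `<path>` quadratic bezier, #ff00ff→score S550 F2165: (126.77,170.17) → (82.50,130.85) → (46.09,99.65) → (17.53,76.55)

; Generated by LaserGRBL
G21
G90
G00 X49.18 Y183.61
M4 S550
G1 X18.25 Y189.53 F2165
G1 X298.51 Y99.25
G1 X163.86 Y61.46
G1 X171.08 Y163.71
G1 X309.77 Y191.53
G1 X49.18 Y183.61
M5
G00 X256.22 Y119.45
M4 S550
G1 X277.65 Y116.36 F2165
G1 X291.76 Y126.74
G1 X298.56 Y150.60
M5
G00 X209.26 Y218.93
M4 S550
G1 X261.58 Y48.43 F2165
G1 X174.43 Y246.42
G1 X49.26 Y89.92
G1 X226.66 Y36.30
G1 X110.00 Y61.24
M5
G00 X44.44 Y31.55
M4 S550
G1 X149.33 Y12.25 F2165
M5
G00 X126.77 Y170.17
M4 S550
G1 X82.50 Y130.85 F2165
G1 X46.09 Y99.65
G1 X17.53 Y76.55
M5
G00 X0.00 Y0.00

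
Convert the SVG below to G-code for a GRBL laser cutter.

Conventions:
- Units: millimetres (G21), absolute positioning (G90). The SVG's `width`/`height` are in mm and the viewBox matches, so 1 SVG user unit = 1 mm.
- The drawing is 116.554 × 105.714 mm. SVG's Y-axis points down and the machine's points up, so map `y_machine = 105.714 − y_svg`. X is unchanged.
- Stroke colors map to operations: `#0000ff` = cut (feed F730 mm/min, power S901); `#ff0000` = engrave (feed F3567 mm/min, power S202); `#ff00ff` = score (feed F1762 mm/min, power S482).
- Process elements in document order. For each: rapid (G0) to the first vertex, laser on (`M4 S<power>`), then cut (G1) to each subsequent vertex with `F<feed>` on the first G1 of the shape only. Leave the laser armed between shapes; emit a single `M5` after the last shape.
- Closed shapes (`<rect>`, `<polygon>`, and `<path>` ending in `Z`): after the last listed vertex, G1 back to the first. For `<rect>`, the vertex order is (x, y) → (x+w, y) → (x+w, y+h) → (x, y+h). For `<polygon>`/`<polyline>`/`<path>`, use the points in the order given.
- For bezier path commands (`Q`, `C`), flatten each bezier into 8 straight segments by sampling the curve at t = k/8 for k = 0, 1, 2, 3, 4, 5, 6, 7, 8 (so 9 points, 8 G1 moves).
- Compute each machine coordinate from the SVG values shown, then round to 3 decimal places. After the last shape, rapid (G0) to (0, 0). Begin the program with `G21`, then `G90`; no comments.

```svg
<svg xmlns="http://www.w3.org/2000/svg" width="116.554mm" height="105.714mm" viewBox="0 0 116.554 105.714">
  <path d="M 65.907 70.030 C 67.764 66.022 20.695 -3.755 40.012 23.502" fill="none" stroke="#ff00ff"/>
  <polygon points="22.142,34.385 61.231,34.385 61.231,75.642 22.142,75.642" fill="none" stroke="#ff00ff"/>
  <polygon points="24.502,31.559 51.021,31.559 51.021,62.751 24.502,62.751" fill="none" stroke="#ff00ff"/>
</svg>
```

viewBox `0 0 116.554 105.714` with mm width/height → 1 unit = 1 mm. Flip: y_m = 105.714 − y_svg.

**Shape 1** — `<path>` cubic bezier, stroke `#ff00ff` → score (S482, F1762). Control points (SVG): P0=(65.907,70.030), P1=(67.764,66.022), P2=(20.695,-3.755), P3=(40.012,23.502); sampled at t=k/8. Machine vertices: (65.907,35.684) → (64.535,39.952) → (59.928,48.478) → (53.436,59.354) → (46.412,70.672) → (40.206,80.525) → (36.170,87.005) → (35.655,88.203) → (40.012,82.212). Open path.

**Shape 2** — `<polygon>` rectangle, stroke `#ff00ff` → score (S482, F1762). Machine vertices: (22.142,71.329) → (61.231,71.329) → (61.231,30.072) → (22.142,30.072) → (22.142,71.329). Closed: final G1 returns to the first vertex.

**Shape 3** — `<polygon>` rectangle, stroke `#ff00ff` → score (S482, F1762). Machine vertices: (24.502,74.155) → (51.021,74.155) → (51.021,42.963) → (24.502,42.963) → (24.502,74.155). Closed: final G1 returns to the first vertex.

G21
G90
G0 X65.907 Y35.684
M4 S482
G1 X64.535 Y39.952 F1762
G1 X59.928 Y48.478
G1 X53.436 Y59.354
G1 X46.412 Y70.672
G1 X40.206 Y80.525
G1 X36.170 Y87.005
G1 X35.655 Y88.203
G1 X40.012 Y82.212
G0 X22.142 Y71.329
M4 S482
G1 X61.231 Y71.329 F1762
G1 X61.231 Y30.072
G1 X22.142 Y30.072
G1 X22.142 Y71.329
G0 X24.502 Y74.155
M4 S482
G1 X51.021 Y74.155 F1762
G1 X51.021 Y42.963
G1 X24.502 Y42.963
G1 X24.502 Y74.155
M5
G0 X0.000 Y0.000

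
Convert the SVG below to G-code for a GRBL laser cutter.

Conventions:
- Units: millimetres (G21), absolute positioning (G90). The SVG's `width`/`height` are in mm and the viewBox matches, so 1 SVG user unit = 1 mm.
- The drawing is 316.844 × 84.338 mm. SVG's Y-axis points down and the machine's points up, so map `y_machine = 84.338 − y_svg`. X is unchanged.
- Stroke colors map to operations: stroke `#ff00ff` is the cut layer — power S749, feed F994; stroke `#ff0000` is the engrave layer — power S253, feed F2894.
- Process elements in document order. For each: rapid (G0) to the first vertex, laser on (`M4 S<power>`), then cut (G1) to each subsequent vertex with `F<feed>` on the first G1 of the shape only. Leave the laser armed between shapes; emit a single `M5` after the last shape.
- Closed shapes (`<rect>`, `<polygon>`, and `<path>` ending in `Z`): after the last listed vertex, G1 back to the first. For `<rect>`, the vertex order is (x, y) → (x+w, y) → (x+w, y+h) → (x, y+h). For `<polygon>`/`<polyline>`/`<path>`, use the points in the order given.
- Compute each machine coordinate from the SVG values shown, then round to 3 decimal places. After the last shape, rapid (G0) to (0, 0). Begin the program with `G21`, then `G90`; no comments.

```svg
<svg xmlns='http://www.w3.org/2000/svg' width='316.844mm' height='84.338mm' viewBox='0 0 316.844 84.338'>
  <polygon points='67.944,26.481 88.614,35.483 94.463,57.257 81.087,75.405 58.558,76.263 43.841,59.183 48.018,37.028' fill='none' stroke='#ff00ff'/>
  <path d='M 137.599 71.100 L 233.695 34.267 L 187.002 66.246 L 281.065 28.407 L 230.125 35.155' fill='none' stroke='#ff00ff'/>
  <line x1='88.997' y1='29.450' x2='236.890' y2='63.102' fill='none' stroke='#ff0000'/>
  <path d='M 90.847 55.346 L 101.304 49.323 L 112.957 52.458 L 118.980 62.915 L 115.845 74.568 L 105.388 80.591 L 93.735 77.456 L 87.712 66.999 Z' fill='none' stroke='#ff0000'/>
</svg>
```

Since the viewBox matches the mm dimensions, user units are millimetres directly. The only transform is the Y-flip y_m = 84.338 − y_svg.

Shape 1 is a regular polygon drawn with `<polygon>`. Its stroke #ff00ff means cut at S749, F994. After flipping Y the toolpath is (67.944,57.857) → (88.614,48.855) → (94.463,27.081) → (81.087,8.933) → (58.558,8.075) → (43.841,25.155) → (48.018,47.310) → (67.944,57.857), returning to the start.

Shape 2 is a open polyline drawn with `<path>`. Its stroke #ff00ff means cut at S749, F994. After flipping Y the toolpath is (137.599,13.238) → (233.695,50.071) → (187.002,18.092) → (281.065,55.931) → (230.125,49.183).

Shape 3 is a line segment drawn with `<line>`. Its stroke #ff0000 means engrave at S253, F2894. After flipping Y the toolpath is (88.997,54.888) → (236.890,21.236).

Shape 4 is a regular polygon drawn with `<path>`. Its stroke #ff0000 means engrave at S253, F2894. After flipping Y the toolpath is (90.847,28.992) → (101.304,35.015) → (112.957,31.880) → (118.980,21.423) → (115.845,9.770) → (105.388,3.747) → (93.735,6.882) → (87.712,17.339) → (90.847,28.992), returning to the start.

G21
G90
G0 X67.944 Y57.857
M4 S749
G1 X88.614 Y48.855 F994
G1 X94.463 Y27.081
G1 X81.087 Y8.933
G1 X58.558 Y8.075
G1 X43.841 Y25.155
G1 X48.018 Y47.310
G1 X67.944 Y57.857
G0 X137.599 Y13.238
M4 S749
G1 X233.695 Y50.071 F994
G1 X187.002 Y18.092
G1 X281.065 Y55.931
G1 X230.125 Y49.183
G0 X88.997 Y54.888
M4 S253
G1 X236.890 Y21.236 F2894
G0 X90.847 Y28.992
M4 S253
G1 X101.304 Y35.015 F2894
G1 X112.957 Y31.880
G1 X118.980 Y21.423
G1 X115.845 Y9.770
G1 X105.388 Y3.747
G1 X93.735 Y6.882
G1 X87.712 Y17.339
G1 X90.847 Y28.992
M5
G0 X0.000 Y0.000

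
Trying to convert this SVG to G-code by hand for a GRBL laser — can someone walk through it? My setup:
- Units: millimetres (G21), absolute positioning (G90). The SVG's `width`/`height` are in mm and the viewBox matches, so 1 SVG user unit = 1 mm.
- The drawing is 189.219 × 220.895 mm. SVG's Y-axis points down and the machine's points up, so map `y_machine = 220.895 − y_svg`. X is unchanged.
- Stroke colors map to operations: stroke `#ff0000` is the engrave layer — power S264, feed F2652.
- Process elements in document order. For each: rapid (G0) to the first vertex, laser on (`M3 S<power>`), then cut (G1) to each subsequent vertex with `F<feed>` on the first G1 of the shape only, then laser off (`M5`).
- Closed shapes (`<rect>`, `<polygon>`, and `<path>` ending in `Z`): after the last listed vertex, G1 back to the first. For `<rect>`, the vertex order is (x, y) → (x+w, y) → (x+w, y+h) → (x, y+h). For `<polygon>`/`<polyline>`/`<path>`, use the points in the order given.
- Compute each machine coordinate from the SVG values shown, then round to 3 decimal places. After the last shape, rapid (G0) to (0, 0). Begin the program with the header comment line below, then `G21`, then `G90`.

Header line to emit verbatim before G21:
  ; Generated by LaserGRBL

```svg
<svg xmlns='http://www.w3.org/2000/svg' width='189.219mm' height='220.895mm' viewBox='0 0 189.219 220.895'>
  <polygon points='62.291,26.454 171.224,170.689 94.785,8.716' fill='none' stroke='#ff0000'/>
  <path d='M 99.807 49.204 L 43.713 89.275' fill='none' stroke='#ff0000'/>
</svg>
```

Since the viewBox matches the mm dimensions, user units are millimetres directly. The only transform is the Y-flip y_m = 220.895 − y_svg.

Shape 1 is a closed polygon drawn with `<polygon>`. Its stroke #ff0000 means engrave at S264, F2652. After flipping Y the toolpath is (62.291,194.441) → (171.224,50.206) → (94.785,212.179) → (62.291,194.441), returning to the start.

Shape 2 is a line segment drawn with `<path>`. Its stroke #ff0000 means engrave at S264, F2652. After flipping Y the toolpath is (99.807,171.691) → (43.713,131.620).

; Generated by LaserGRBL
G21
G90
G0 X62.291 Y194.441
M3 S264
G1 X171.224 Y50.206 F2652
G1 X94.785 Y212.179
G1 X62.291 Y194.441
M5
G0 X99.807 Y171.691
M3 S264
G1 X43.713 Y131.620 F2652
M5
G0 X0.000 Y0.000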